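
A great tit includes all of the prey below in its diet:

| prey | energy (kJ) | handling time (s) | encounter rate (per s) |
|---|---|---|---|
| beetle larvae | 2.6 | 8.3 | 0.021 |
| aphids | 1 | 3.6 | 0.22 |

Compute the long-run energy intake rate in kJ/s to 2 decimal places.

Energy encountered per unit search time: 0.021×2.6 + 0.22×1 = 0.2746 kJ/s.
Handling time per unit search time: 0.021×8.3 + 0.22×3.6 = 0.9663.
Rate = 0.2746/(1 + 0.9663) = 0.1397 kJ/s.

0.14 kJ/s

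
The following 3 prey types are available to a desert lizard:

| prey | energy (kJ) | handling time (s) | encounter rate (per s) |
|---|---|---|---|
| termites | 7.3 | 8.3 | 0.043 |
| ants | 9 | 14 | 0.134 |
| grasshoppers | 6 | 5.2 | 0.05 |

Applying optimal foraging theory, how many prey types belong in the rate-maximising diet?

3

Profitabilities (E/h, kJ/s): grasshoppers 1.15, termites 0.88, ants 0.643. Add prey in this order while the next type's profitability exceeds the intake rate on those already taken.
Rate on top 1: 0.2381. termites: 0.88 > 0.2381 → include.
Rate on top 2: 0.3797. ants: 0.643 > 0.3797 → include.
Optimal diet: grasshoppers, termites, ants — 3 of 3 types.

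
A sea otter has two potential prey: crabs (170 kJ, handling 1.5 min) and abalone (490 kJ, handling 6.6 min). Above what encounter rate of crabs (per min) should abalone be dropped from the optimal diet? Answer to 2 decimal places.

1.27 per min

The zero-one rule: include abalone iff E₂/h₂ > λE₁/(1+λh₁). Equality gives the switch point.
λE₁h₂ = E₂ + λE₂h₁ ⇒ λ = E₂/(E₁h₂ − E₂h₁) = 490/(1122 − 735) = 1.266 per min.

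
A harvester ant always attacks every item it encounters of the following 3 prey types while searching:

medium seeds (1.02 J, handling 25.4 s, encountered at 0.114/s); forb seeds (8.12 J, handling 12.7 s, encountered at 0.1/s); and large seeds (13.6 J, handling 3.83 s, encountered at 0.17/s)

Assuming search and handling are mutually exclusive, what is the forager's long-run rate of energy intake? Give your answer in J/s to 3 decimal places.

R = (0.114×1.02 + 0.1×8.12 + 0.17×13.6) / (1 + 0.114×25.4 + 0.1×12.7 + 0.17×3.83) = 3.24/5.817 = 0.5571 J/s.

0.557 J/s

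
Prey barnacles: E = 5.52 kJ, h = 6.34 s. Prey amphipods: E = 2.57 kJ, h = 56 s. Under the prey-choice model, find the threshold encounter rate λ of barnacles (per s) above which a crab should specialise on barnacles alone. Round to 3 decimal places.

Drop amphipods once their profitability E₂/h₂ falls below the rate achievable on barnacles alone: E₂/h₂ = λE₁/(1 + λh₁).
Solve for λ: λE₁h₂ = E₂(1 + λh₁) → λ(E₁h₂ − E₂h₁) = E₂ → λ = E₂/(E₁h₂ − E₂h₁).
λ = 2.57/(5.52×56 − 2.57×6.34) = 2.57/292.8 = 0.008777 per s.

0.009 per s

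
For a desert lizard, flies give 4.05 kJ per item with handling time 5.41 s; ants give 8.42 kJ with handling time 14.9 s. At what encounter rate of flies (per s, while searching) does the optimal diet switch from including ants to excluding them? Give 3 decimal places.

Drop ants once their profitability E₂/h₂ falls below the rate achievable on flies alone: E₂/h₂ = λE₁/(1 + λh₁).
Solve for λ: λE₁h₂ = E₂(1 + λh₁) → λ(E₁h₂ − E₂h₁) = E₂ → λ = E₂/(E₁h₂ − E₂h₁).
λ = 8.42/(4.05×14.9 − 8.42×5.41) = 8.42/14.79 = 0.5692 per s.

0.569 per s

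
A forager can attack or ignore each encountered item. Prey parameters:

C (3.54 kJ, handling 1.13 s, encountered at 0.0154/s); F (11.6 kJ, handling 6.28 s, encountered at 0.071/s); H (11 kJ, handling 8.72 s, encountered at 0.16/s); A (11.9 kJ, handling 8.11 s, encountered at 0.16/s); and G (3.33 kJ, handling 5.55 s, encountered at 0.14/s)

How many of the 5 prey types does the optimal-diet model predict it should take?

4

Profitabilities (E/h, kJ/s): C 3.13, F 1.85, A 1.47, H 1.26, G 0.6. Add prey in this order while the next type's profitability exceeds the intake rate on those already taken.
Rate on top 1: 0.05358. F: 1.85 > 0.05358 → include.
Rate on top 2: 0.6001. A: 1.47 > 0.6001 → include.
Rate on top 3: 1.008. H: 1.26 > 1.008 → include.
Rate on top 4: 1.093. G: 0.6 < 1.093 → exclude; stop.
Optimal diet: C, F, A, H — 4 of 5 types.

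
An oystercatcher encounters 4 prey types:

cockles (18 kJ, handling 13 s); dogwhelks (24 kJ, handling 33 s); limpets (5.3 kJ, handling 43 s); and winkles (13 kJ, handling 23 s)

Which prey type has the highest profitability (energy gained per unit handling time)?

Profitability E/h (kJ/s): cockles = 18/13 = 1.38, dogwhelks = 24/33 = 0.727, limpets = 5.3/43 = 0.123, winkles = 13/23 = 0.565.
Ranked: cockles > dogwhelks > winkles > limpets.

cockles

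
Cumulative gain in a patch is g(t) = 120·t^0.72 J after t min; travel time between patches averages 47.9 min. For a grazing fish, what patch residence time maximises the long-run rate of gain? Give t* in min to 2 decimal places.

123.17 min

Optimal t* satisfies g'(t*) = g(t*)/(T + t*).
g'(t) = 0.72·120·t^-0.28. Setting 0.72·120·t^-0.28 = 120·t^0.72/(47.9+t) gives 0.72(47.9+t) = t, so 0.28·t = 0.72×47.9.
t* = 0.72×47.9/0.28 = 123.2 min.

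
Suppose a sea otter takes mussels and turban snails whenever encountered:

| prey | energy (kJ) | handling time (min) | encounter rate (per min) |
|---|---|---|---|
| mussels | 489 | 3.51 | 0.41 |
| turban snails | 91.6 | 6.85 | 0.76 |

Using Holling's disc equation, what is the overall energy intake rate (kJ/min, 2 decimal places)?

R = (0.41×489 + 0.76×91.6) / (1 + 0.41×3.51 + 0.76×6.85) = 270.1/7.645 = 35.33 kJ/min.

35.33 kJ/min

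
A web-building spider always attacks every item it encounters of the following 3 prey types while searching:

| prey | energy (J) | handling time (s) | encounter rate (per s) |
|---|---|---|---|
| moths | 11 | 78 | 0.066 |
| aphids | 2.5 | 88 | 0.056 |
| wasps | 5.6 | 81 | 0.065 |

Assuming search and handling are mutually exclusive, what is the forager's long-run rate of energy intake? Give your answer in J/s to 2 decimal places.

0.08 J/s

Energy encountered per unit search time: 0.066×11 + 0.056×2.5 + 0.065×5.6 = 1.23 J/s.
Handling time per unit search time: 0.066×78 + 0.056×88 + 0.065×81 = 15.34.
Rate = 1.23/(1 + 15.34) = 0.07527 J/s.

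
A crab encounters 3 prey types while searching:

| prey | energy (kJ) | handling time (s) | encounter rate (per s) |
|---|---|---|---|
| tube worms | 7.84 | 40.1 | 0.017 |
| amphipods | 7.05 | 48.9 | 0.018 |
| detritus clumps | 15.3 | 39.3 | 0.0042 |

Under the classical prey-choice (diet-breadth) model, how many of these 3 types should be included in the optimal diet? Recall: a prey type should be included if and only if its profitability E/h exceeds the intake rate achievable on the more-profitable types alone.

3

Profitabilities (E/h, kJ/s): detritus clumps 0.389, tube worms 0.196, amphipods 0.144. Add prey in this order while the next type's profitability exceeds the intake rate on those already taken.
Rate on top 1: 0.05516. tube worms: 0.196 > 0.05516 → include.
Rate on top 2: 0.107. amphipods: 0.144 > 0.107 → include.
Optimal diet: detritus clumps, tube worms, amphipods — 3 of 3 types.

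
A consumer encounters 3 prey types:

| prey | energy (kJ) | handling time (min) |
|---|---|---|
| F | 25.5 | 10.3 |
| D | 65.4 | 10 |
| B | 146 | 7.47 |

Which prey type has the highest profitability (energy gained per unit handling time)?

In descending order of E/h:
B: 146/7.47 = 19.5 kJ/min
D: 65.4/10 = 6.54 kJ/min
F: 25.5/10.3 = 2.48 kJ/min

B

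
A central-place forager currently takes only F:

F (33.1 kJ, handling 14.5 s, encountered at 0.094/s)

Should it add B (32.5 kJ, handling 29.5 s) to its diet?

No

Current rate: (0.094×33.1)/(1 + 0.094×14.5) = 1.317 kJ/s.
Profitability of B: 32.5/29.5 = 1.102 kJ/s.
Since 1.102 < R, time spent handling B is better spent searching.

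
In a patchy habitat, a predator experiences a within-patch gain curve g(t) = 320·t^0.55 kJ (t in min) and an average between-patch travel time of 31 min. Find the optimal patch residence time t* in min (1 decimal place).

37.9 min

Optimal t* satisfies g'(t*) = g(t*)/(T + t*).
g'(t) = 0.55·320·t^-0.45. Setting 0.55·320·t^-0.45 = 320·t^0.55/(31+t) gives 0.55(31+t) = t, so 0.45·t = 0.55×31.
t* = 0.55×31/0.45 = 37.89 min.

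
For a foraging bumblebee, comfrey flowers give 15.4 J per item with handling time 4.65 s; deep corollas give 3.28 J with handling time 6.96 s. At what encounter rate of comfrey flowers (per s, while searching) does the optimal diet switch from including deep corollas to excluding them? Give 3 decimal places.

0.036 per s

At the threshold, the rate on comfrey flowers alone equals the profitability of deep corollas: λ·15.4/(1 + λ·4.65) = 3.28/6.96 = 0.4713.
Rearranging, λ(15.4 − 0.4713×4.65) = 0.4713, so λ = 0.4713/13.21 = 0.03568 per s.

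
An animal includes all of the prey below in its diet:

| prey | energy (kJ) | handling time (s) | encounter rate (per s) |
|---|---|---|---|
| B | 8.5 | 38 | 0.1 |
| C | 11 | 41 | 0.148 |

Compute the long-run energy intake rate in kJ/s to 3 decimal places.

0.228 kJ/s

R = (0.1×8.5 + 0.148×11) / (1 + 0.1×38 + 0.148×41) = 2.478/10.87 = 0.228 kJ/s.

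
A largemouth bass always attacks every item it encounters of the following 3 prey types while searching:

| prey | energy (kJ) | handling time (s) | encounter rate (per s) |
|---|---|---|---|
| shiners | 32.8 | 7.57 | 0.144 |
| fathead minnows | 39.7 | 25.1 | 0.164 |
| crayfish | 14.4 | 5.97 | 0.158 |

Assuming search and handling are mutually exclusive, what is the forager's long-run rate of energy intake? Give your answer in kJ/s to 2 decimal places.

Energy encountered per unit search time: 0.144×32.8 + 0.164×39.7 + 0.158×14.4 = 13.51 kJ/s.
Handling time per unit search time: 0.144×7.57 + 0.164×25.1 + 0.158×5.97 = 6.15.
Rate = 13.51/(1 + 6.15) = 1.889 kJ/s.

1.89 kJ/s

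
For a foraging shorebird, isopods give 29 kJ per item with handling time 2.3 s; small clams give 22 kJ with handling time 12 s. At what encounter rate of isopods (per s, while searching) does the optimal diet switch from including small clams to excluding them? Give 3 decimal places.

0.074 per s

Drop small clams once their profitability E₂/h₂ falls below the rate achievable on isopods alone: E₂/h₂ = λE₁/(1 + λh₁).
Solve for λ: λE₁h₂ = E₂(1 + λh₁) → λ(E₁h₂ − E₂h₁) = E₂ → λ = E₂/(E₁h₂ − E₂h₁).
λ = 22/(29×12 − 22×2.3) = 22/297.4 = 0.07397 per s.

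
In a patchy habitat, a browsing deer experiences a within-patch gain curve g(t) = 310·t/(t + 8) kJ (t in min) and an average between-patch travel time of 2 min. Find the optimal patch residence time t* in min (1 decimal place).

4.0 min

Maximise g(t)/(T+t): set derivative to zero → g'(t)(T+t) = g(t).
g'(t) = 310·8/(t + 8)². Setting 310·8/(t+8)² = 310t/[(t+8)(2+t)] gives 8(2+t) = t(t+8), so t² = 8×2 = 16.
t* = √16 = 4 min.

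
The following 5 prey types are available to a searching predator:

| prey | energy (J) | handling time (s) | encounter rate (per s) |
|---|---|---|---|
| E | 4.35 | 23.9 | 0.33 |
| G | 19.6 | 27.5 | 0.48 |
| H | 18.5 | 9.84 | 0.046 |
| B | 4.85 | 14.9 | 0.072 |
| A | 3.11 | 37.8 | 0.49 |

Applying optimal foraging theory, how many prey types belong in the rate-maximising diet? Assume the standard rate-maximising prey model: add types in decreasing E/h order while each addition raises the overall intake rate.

Rank by E/h (J/s): H 1.88, G 0.713, B 0.326, E 0.182, A 0.0823. Include each in turn until the next type's E/h falls below the running intake rate.
Rate on top 1: 0.5858. G: 0.713 > 0.5858 → include.
Rate on top 2: 0.7001. B: 0.326 < 0.7001 → exclude; stop.
Optimal diet: H, G — 2 of 5 types.

2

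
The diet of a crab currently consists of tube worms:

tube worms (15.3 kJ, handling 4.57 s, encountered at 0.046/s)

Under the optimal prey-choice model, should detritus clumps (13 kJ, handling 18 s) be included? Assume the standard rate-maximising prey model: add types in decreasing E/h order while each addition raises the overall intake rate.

Yes

Intake rate on the current diet: R = (0.046×15.3) / (1 + 0.046×4.57) = 0.7038/1.21 = 0.5815 kJ/s.
detritus clumps: E/h = 13/18 = 0.7222 kJ/s.
Since 0.7222 > R, including detritus clumps increases the long-run rate.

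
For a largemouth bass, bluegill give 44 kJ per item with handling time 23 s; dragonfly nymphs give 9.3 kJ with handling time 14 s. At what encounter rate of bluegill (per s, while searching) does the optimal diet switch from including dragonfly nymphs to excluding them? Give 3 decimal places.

The zero-one rule: include dragonfly nymphs iff E₂/h₂ > λE₁/(1+λh₁). Equality gives the switch point.
λE₁h₂ = E₂ + λE₂h₁ ⇒ λ = E₂/(E₁h₂ − E₂h₁) = 9.3/(616 − 213.9) = 0.02313 per s.

0.023 per s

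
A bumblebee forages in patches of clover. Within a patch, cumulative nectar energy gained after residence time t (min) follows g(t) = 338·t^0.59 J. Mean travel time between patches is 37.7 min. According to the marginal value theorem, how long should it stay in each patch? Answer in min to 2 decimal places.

Optimal t* satisfies g'(t*) = g(t*)/(T + t*).
g'(t) = 0.59·338·t^-0.41. Setting 0.59·338·t^-0.41 = 338·t^0.59/(37.7+t) gives 0.59(37.7+t) = t, so 0.41·t = 0.59×37.7.
t* = 0.59×37.7/0.41 = 54.25 min.

54.25 min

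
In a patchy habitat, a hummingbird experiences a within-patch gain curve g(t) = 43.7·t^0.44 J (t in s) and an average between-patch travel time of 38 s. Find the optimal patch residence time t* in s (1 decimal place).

29.9 s

By the marginal value theorem, leave when the instantaneous gain rate g'(t) equals the habitat-wide average g(t)/(T + t).
g'(t) = 0.44·43.7·t^-0.56. Setting 0.44·43.7·t^-0.56 = 43.7·t^0.44/(38+t) gives 0.44(38+t) = t, so 0.56·t = 0.44×38.
t* = 0.44×38/0.56 = 29.86 s.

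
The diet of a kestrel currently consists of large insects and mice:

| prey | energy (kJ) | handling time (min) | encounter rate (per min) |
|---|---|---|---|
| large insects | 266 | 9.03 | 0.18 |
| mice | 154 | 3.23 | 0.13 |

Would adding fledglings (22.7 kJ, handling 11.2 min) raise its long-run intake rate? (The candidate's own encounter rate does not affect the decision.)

No

Intake rate on the current diet: R = (0.18×266 + 0.13×154) / (1 + 0.18×9.03 + 0.13×3.23) = 67.9/3.045 = 22.3 kJ/min.
Profitability of fledglings: 22.7/11.2 = 2.027 kJ/min.
2.027 < 22.3, so adding fledglings would lower the average — exclude it.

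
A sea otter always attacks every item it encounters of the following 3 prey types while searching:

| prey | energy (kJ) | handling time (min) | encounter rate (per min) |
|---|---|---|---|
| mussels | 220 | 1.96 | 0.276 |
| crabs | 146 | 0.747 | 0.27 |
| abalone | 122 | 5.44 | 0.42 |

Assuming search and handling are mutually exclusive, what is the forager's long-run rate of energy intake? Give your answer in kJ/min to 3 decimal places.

37.587 kJ/min

R = Σλ_iE_i / (1 + Σλ_ih_i)
Numerator: 0.276×220 + 0.27×146 + 0.42×122 = 151.4
Denominator: 1 + 0.276×1.96 + 0.27×0.747 + 0.42×5.44 = 4.027
R = 151.4/4.027 = 37.59 kJ/min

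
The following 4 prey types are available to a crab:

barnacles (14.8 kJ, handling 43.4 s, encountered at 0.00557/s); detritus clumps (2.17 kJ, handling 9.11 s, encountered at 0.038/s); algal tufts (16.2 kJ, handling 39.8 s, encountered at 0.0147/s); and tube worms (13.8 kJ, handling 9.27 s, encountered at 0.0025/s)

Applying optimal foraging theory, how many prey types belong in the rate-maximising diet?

Rank by E/h (kJ/s): tube worms 1.49, algal tufts 0.407, barnacles 0.341, detritus clumps 0.238. Include each in turn until the next type's E/h falls below the running intake rate.
Rate on top 1: 0.03372. algal tufts: 0.407 > 0.03372 → include.
Rate on top 2: 0.1695. barnacles: 0.341 > 0.1695 → include.
Rate on top 3: 0.1919. detritus clumps: 0.238 > 0.1919 → include.
Optimal diet: tube worms, algal tufts, barnacles, detritus clumps — 4 of 4 types.

4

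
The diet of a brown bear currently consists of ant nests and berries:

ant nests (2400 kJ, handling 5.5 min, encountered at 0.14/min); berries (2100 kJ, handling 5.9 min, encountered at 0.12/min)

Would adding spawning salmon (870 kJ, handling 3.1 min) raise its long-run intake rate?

Yes

On ant nests and berries alone, R = ΣλE/(1+Σλh) = 588/2.478 = 237.3 kJ/min.
Profitability of spawning salmon: 870/3.1 = 280.6 kJ/min.
Since 280.6 > R, including spawning salmon increases the long-run rate.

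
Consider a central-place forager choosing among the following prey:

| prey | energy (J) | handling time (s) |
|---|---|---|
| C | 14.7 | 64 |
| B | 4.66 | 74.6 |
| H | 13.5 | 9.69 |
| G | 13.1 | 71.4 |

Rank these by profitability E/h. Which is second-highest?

C

Profitability E/h (J/s): C = 14.7/64 = 0.23, B = 4.66/74.6 = 0.0625, H = 13.5/9.69 = 1.39, G = 13.1/71.4 = 0.183.
Ranked: H > C > G > B.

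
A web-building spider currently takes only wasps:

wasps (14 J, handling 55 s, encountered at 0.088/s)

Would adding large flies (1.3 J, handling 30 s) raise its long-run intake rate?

No

Current rate: (0.088×14)/(1 + 0.088×55) = 0.211 J/s.
large flies: E/h = 1.3/30 = 0.04333 J/s.
Since 0.04333 < R, time spent handling large flies is better spent searching.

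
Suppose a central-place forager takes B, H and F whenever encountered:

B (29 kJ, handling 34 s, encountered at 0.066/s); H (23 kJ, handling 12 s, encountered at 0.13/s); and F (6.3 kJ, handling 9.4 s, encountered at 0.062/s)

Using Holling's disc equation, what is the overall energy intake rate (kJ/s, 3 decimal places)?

0.983 kJ/s

R = Σλ_iE_i / (1 + Σλ_ih_i)
Numerator: 0.066×29 + 0.13×23 + 0.062×6.3 = 5.295
Denominator: 1 + 0.066×34 + 0.13×12 + 0.062×9.4 = 5.387
R = 5.295/5.387 = 0.9829 kJ/s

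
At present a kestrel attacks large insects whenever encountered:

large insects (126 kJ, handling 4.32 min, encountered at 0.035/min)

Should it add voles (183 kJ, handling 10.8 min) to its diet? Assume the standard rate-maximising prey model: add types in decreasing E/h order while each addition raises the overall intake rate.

Yes

Intake rate on the current diet: R = (0.035×126) / (1 + 0.035×4.32) = 4.41/1.151 = 3.831 kJ/min.
Profitability of voles: 183/10.8 = 16.94 kJ/min.
16.94 > 3.831, so adding voles raises the average — include it.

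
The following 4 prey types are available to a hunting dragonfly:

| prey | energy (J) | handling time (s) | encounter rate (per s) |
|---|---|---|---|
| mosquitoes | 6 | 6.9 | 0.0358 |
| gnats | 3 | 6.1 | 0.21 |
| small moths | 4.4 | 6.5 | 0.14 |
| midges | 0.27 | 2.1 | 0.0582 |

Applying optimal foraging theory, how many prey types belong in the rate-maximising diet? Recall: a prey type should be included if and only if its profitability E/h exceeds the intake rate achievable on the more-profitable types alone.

Profitabilities (E/h, J/s): mosquitoes 0.87, small moths 0.677, gnats 0.492, midges 0.129. Add prey in this order while the next type's profitability exceeds the intake rate on those already taken.
Rate on top 1: 0.1723. small moths: 0.677 > 0.1723 → include.
Rate on top 2: 0.3852. gnats: 0.492 > 0.3852 → include.
Rate on top 3: 0.4249. midges: 0.129 < 0.4249 → exclude; stop.
Optimal diet: mosquitoes, small moths, gnats — 3 of 4 types.

3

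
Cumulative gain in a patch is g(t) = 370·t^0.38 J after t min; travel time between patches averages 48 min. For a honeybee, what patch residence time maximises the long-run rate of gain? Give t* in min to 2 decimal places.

29.42 min

Optimal t* satisfies g'(t*) = g(t*)/(T + t*).
g'(t) = 0.38·370·t^-0.62. Setting 0.38·370·t^-0.62 = 370·t^0.38/(48+t) gives 0.38(48+t) = t, so 0.62·t = 0.38×48.
t* = 0.38×48/0.62 = 29.42 min.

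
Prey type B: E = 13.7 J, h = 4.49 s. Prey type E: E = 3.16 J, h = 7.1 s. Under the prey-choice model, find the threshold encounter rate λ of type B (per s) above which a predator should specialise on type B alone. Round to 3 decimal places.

The zero-one rule: include type E iff E₂/h₂ > λE₁/(1+λh₁). Equality gives the switch point.
λE₁h₂ = E₂ + λE₂h₁ ⇒ λ = E₂/(E₁h₂ − E₂h₁) = 3.16/(97.27 − 14.19) = 0.03803 per s.

0.038 per s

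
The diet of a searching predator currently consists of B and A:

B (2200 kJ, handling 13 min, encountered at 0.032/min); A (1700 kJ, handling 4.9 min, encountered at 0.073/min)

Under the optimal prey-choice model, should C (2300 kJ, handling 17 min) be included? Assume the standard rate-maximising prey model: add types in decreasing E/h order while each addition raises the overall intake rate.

Yes

Intake rate on the current diet: R = (0.032×2200 + 0.073×1700) / (1 + 0.032×13 + 0.073×4.9) = 194.5/1.774 = 109.7 kJ/min.
Profitability of C: 2300/17 = 135.3 kJ/min.
135.3 > 109.7, so adding C raises the average — include it.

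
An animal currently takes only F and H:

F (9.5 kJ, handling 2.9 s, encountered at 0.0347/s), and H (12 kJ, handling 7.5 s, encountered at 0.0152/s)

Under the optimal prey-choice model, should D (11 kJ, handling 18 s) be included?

Yes

Intake rate on the current diet: R = (0.0347×9.5 + 0.0152×12) / (1 + 0.0347×2.9 + 0.0152×7.5) = 0.5121/1.215 = 0.4216 kJ/s.
D: E/h = 11/18 = 0.6111 kJ/s.
Since 0.6111 > R, including D increases the long-run rate.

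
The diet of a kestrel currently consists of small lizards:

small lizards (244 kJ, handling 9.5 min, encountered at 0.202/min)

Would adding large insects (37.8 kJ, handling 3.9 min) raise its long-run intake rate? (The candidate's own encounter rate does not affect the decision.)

Current rate: (0.202×244)/(1 + 0.202×9.5) = 16.89 kJ/min.
large insects: E/h = 37.8/3.9 = 9.692 kJ/min.
Since 9.692 < R, time spent handling large insects is better spent searching.

No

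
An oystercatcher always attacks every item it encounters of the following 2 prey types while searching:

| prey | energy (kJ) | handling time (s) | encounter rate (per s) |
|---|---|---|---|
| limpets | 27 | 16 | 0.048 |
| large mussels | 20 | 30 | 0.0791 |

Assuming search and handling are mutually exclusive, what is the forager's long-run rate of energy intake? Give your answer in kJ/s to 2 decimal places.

0.70 kJ/s

R = Σλ_iE_i / (1 + Σλ_ih_i)
Numerator: 0.048×27 + 0.0791×20 = 2.878
Denominator: 1 + 0.048×16 + 0.0791×30 = 4.141
R = 2.878/4.141 = 0.695 kJ/s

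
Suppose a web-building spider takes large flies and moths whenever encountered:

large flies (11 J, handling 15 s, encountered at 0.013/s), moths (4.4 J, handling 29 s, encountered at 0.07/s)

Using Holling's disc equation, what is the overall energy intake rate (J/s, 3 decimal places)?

0.140 J/s

R = Σλ_iE_i / (1 + Σλ_ih_i)
Numerator: 0.013×11 + 0.07×4.4 = 0.451
Denominator: 1 + 0.013×15 + 0.07×29 = 3.225
R = 0.451/3.225 = 0.1398 J/s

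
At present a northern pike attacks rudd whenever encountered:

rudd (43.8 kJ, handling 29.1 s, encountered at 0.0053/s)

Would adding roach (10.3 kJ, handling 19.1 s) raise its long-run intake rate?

On rudd alone, R = ΣλE/(1+Σλh) = 0.2321/1.154 = 0.2011 kJ/s.
Profitability of roach: 10.3/19.1 = 0.5393 kJ/s.
0.5393 > 0.2011, so adding roach raises the average — include it.

Yes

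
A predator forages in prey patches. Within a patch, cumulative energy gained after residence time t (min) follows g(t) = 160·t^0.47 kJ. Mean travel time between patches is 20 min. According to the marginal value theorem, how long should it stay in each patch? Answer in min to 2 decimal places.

17.74 min

Optimal t* satisfies g'(t*) = g(t*)/(T + t*).
g'(t) = 0.47·160·t^-0.53. Setting 0.47·160·t^-0.53 = 160·t^0.47/(20+t) gives 0.47(20+t) = t, so 0.53·t = 0.47×20.
t* = 0.47×20/0.53 = 17.74 min.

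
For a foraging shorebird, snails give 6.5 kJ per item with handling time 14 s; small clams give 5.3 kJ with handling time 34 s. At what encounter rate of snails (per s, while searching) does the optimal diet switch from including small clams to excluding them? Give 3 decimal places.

Drop small clams once their profitability E₂/h₂ falls below the rate achievable on snails alone: E₂/h₂ = λE₁/(1 + λh₁).
Solve for λ: λE₁h₂ = E₂(1 + λh₁) → λ(E₁h₂ − E₂h₁) = E₂ → λ = E₂/(E₁h₂ − E₂h₁).
λ = 5.3/(6.5×34 − 5.3×14) = 5.3/146.8 = 0.0361 per s.

0.036 per s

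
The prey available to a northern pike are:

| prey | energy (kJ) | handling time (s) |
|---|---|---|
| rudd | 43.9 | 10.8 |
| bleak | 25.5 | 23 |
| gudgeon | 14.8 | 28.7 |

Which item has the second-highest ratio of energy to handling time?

bleak

In descending order of E/h:
rudd: 43.9/10.8 = 4.06 kJ/s
bleak: 25.5/23 = 1.11 kJ/s
gudgeon: 14.8/28.7 = 0.516 kJ/s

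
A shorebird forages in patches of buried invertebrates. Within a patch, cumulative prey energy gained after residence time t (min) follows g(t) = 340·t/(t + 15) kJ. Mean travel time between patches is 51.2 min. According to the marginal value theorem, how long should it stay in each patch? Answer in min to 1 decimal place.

27.7 min

By the marginal value theorem, leave when the instantaneous gain rate g'(t) equals the habitat-wide average g(t)/(T + t).
g'(t) = 340·15/(t + 15)². Setting 340·15/(t+15)² = 340t/[(t+15)(51.2+t)] gives 15(51.2+t) = t(t+15), so t² = 15×51.2 = 768.
t* = √768 = 27.71 min.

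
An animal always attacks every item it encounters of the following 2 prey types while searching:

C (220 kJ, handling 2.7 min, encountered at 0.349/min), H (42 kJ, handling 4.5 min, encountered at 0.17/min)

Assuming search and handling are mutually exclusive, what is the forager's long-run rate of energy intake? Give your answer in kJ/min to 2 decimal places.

31.00 kJ/min

R = (0.349×220 + 0.17×42) / (1 + 0.349×2.7 + 0.17×4.5) = 83.92/2.707 = 31 kJ/min.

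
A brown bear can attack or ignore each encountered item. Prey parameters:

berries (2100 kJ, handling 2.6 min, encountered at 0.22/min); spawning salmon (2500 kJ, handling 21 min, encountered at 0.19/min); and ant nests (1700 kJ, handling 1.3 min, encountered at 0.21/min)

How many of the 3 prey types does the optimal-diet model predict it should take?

Profitabilities (E/h, kJ/min): ant nests 1.31e+03, berries 808, spawning salmon 119. Add prey in this order while the next type's profitability exceeds the intake rate on those already taken.
Rate on top 1: 280.4. berries: 808 > 280.4 → include.
Rate on top 2: 443.9. spawning salmon: 119 < 443.9 → exclude; stop.
Optimal diet: ant nests, berries — 2 of 3 types.

2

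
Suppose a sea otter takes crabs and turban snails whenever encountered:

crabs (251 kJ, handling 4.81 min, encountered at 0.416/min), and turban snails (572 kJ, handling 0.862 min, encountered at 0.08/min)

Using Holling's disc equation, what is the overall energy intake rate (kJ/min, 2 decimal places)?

48.92 kJ/min

R = (0.416×251 + 0.08×572) / (1 + 0.416×4.81 + 0.08×0.862) = 150.2/3.07 = 48.92 kJ/min.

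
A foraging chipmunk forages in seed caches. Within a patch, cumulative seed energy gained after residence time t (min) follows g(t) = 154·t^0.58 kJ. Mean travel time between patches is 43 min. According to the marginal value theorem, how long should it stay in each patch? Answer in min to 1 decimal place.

59.4 min

Optimal t* satisfies g'(t*) = g(t*)/(T + t*).
g'(t) = 0.58·154·t^-0.42. Setting 0.58·154·t^-0.42 = 154·t^0.58/(43+t) gives 0.58(43+t) = t, so 0.42·t = 0.58×43.
t* = 0.58×43/0.42 = 59.38 min.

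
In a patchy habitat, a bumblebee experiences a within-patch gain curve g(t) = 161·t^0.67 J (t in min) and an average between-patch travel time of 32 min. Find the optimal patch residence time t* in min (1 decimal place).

65.0 min

By the marginal value theorem, leave when the instantaneous gain rate g'(t) equals the habitat-wide average g(t)/(T + t).
g'(t) = 0.67·161·t^-0.33. Setting 0.67·161·t^-0.33 = 161·t^0.67/(32+t) gives 0.67(32+t) = t, so 0.33·t = 0.67×32.
t* = 0.67×32/0.33 = 64.97 min.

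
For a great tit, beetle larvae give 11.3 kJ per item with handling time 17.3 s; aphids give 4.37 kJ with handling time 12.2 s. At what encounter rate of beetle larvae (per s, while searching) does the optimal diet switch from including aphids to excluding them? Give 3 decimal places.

0.070 per s

The zero-one rule: include aphids iff E₂/h₂ > λE₁/(1+λh₁). Equality gives the switch point.
λE₁h₂ = E₂ + λE₂h₁ ⇒ λ = E₂/(E₁h₂ − E₂h₁) = 4.37/(137.9 − 75.6) = 0.07019 per s.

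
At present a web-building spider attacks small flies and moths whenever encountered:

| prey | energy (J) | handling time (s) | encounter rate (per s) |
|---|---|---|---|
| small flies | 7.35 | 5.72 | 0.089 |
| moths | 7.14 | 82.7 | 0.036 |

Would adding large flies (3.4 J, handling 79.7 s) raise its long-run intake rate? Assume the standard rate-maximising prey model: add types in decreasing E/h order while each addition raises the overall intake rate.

On small flies and moths alone, R = ΣλE/(1+Σλh) = 0.9112/4.486 = 0.2031 J/s.
Profitability of large flies: 3.4/79.7 = 0.04266 J/s.
Since 0.04266 < R, time spent handling large flies is better spent searching.

No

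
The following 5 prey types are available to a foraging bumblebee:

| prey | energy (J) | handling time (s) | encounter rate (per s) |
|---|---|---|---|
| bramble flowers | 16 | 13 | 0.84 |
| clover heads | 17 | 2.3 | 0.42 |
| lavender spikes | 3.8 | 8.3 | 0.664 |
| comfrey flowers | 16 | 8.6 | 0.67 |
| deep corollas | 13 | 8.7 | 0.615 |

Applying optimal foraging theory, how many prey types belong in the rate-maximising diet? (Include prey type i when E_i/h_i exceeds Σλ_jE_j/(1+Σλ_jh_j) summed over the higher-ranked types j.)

Rank by E/h (J/s): clover heads 7.39, comfrey flowers 1.86, deep corollas 1.49, bramble flowers 1.23, lavender spikes 0.458. Include each in turn until the next type's E/h falls below the running intake rate.
Rate on top 1: 3.632. comfrey flowers: 1.86 < 3.632 → exclude; stop.
Optimal diet: clover heads — 1 of 5 types.

1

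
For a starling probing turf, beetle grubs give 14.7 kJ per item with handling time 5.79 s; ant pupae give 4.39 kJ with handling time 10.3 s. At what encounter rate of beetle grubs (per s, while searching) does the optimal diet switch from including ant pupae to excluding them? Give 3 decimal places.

Drop ant pupae once their profitability E₂/h₂ falls below the rate achievable on beetle grubs alone: E₂/h₂ = λE₁/(1 + λh₁).
Solve for λ: λE₁h₂ = E₂(1 + λh₁) → λ(E₁h₂ − E₂h₁) = E₂ → λ = E₂/(E₁h₂ − E₂h₁).
λ = 4.39/(14.7×10.3 − 4.39×5.79) = 4.39/126 = 0.03484 per s.

0.035 per s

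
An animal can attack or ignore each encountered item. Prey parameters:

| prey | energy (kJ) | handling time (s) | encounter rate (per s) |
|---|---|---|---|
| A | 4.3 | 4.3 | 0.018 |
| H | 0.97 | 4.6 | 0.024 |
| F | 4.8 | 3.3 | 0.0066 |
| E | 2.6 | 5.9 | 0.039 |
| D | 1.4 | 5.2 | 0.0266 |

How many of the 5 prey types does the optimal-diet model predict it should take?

5

Rank by E/h (kJ/s): F 1.45, A 1, E 0.441, D 0.269, H 0.211. Include each in turn until the next type's E/h falls below the running intake rate.
Rate on top 1: 0.031. A: 1 > 0.031 → include.
Rate on top 2: 0.09924. E: 0.441 > 0.09924 → include.
Rate on top 3: 0.1583. D: 0.269 > 0.1583 → include.
Rate on top 4: 0.1688. H: 0.211 > 0.1688 → include.
Optimal diet: F, A, E, D, H — 5 of 5 types.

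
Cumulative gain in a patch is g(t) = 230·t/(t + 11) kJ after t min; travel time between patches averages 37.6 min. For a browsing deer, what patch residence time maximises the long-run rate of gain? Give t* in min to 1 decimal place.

20.3 min

Maximise g(t)/(T+t): set derivative to zero → g'(t)(T+t) = g(t).
g'(t) = 230·11/(t + 11)². Setting 230·11/(t+11)² = 230t/[(t+11)(37.6+t)] gives 11(37.6+t) = t(t+11), so t² = 11×37.6 = 413.6.
t* = √413.6 = 20.34 min.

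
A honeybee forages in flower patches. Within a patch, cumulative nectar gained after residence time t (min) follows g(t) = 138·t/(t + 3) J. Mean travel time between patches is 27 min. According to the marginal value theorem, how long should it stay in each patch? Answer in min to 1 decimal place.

Optimal t* satisfies g'(t*) = g(t*)/(T + t*).
g'(t) = 138·3/(t + 3)². Setting 138·3/(t+3)² = 138t/[(t+3)(27+t)] gives 3(27+t) = t(t+3), so t² = 3×27 = 81.
t* = √81 = 9 min.

9.0 min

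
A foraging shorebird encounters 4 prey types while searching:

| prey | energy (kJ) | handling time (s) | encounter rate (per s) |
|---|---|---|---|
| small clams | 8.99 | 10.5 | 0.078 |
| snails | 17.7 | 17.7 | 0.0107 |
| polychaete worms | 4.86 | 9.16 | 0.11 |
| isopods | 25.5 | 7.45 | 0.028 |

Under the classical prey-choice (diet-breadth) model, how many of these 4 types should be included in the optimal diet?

3

Profitabilities (E/h, kJ/s): isopods 3.42, snails 1, small clams 0.856, polychaete worms 0.531. Add prey in this order while the next type's profitability exceeds the intake rate on those already taken.
Rate on top 1: 0.5908. snails: 1 > 0.5908 → include.
Rate on top 2: 0.6462. small clams: 0.856 > 0.6462 → include.
Rate on top 3: 0.7238. polychaete worms: 0.531 < 0.7238 → exclude; stop.
Optimal diet: isopods, snails, small clams — 3 of 4 types.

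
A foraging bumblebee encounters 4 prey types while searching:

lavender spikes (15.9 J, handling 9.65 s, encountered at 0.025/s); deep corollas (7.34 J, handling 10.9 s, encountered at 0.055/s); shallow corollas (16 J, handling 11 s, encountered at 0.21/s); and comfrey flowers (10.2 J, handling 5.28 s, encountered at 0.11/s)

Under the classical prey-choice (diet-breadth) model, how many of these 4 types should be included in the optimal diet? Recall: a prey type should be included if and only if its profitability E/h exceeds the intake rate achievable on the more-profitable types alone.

Rank by E/h (J/s): comfrey flowers 1.93, lavender spikes 1.65, shallow corollas 1.45, deep corollas 0.673. Include each in turn until the next type's E/h falls below the running intake rate.
Rate on top 1: 0.7098. lavender spikes: 1.65 > 0.7098 → include.
Rate on top 2: 0.834. shallow corollas: 1.45 > 0.834 → include.
Rate on top 3: 1.181. deep corollas: 0.673 < 1.181 → exclude; stop.
Optimal diet: comfrey flowers, lavender spikes, shallow corollas — 3 of 4 types.

3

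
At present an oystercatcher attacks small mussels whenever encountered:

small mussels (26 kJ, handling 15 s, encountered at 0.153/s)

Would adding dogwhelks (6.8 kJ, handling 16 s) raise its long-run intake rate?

No

On small mussels alone, R = ΣλE/(1+Σλh) = 3.978/3.295 = 1.207 kJ/s.
dogwhelks: E/h = 6.8/16 = 0.425 kJ/s.
0.425 < 1.207, so adding dogwhelks would lower the average — exclude it.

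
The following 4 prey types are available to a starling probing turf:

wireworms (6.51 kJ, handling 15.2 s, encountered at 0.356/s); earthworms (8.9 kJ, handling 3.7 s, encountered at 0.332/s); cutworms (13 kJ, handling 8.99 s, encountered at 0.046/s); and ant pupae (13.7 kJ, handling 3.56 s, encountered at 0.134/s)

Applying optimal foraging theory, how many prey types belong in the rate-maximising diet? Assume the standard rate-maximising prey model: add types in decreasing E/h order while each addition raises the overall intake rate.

Rank by E/h (kJ/s): ant pupae 3.85, earthworms 2.41, cutworms 1.45, wireworms 0.428. Include each in turn until the next type's E/h falls below the running intake rate.
Rate on top 1: 1.243. earthworms: 2.41 > 1.243 → include.
Rate on top 2: 1.771. cutworms: 1.45 < 1.771 → exclude; stop.
Optimal diet: ant pupae, earthworms — 2 of 4 types.

2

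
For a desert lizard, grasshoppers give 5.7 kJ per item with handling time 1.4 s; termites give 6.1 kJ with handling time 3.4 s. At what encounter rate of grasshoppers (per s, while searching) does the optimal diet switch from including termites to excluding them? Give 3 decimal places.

0.563 per s

Drop termites once their profitability E₂/h₂ falls below the rate achievable on grasshoppers alone: E₂/h₂ = λE₁/(1 + λh₁).
Solve for λ: λE₁h₂ = E₂(1 + λh₁) → λ(E₁h₂ − E₂h₁) = E₂ → λ = E₂/(E₁h₂ − E₂h₁).
λ = 6.1/(5.7×3.4 − 6.1×1.4) = 6.1/10.84 = 0.5627 per s.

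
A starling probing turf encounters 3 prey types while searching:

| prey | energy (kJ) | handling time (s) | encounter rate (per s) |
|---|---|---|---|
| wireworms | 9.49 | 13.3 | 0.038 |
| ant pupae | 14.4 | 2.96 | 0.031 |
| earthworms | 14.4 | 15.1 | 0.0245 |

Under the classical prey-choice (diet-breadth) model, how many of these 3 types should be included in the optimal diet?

3

Rank by E/h (kJ/s): ant pupae 4.86, earthworms 0.954, wireworms 0.714. Include each in turn until the next type's E/h falls below the running intake rate.
Rate on top 1: 0.4089. earthworms: 0.954 > 0.4089 → include.
Rate on top 2: 0.5468. wireworms: 0.714 > 0.5468 → include.
Optimal diet: ant pupae, earthworms, wireworms — 3 of 3 types.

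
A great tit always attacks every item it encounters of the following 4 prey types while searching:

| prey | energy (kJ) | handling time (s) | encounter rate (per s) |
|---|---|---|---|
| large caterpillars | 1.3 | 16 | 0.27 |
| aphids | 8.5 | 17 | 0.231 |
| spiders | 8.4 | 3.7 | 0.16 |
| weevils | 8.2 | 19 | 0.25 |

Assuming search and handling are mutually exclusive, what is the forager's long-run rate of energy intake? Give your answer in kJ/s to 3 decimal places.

0.391 kJ/s

R = (0.27×1.3 + 0.231×8.5 + 0.16×8.4 + 0.25×8.2) / (1 + 0.27×16 + 0.231×17 + 0.16×3.7 + 0.25×19) = 5.708/14.59 = 0.3913 kJ/s.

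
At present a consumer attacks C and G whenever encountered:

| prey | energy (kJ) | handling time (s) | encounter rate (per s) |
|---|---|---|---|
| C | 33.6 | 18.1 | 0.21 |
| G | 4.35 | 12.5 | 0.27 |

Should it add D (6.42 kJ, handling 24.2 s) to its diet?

No

On C and G alone, R = ΣλE/(1+Σλh) = 8.23/8.176 = 1.007 kJ/s.
Profitability of D: 6.42/24.2 = 0.2653 kJ/s.
Since 0.2653 < R, time spent handling D is better spent searching.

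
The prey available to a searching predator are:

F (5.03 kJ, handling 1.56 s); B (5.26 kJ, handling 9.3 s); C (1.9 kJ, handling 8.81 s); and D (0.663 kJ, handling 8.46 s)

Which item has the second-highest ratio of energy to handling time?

In descending order of E/h:
F: 5.03/1.56 = 3.22 kJ/s
B: 5.26/9.3 = 0.566 kJ/s
C: 1.9/8.81 = 0.216 kJ/s
D: 0.663/8.46 = 0.0784 kJ/s

B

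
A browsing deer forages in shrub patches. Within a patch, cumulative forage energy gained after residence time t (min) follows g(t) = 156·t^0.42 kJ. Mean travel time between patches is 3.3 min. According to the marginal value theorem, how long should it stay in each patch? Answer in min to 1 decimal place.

2.4 min

By the marginal value theorem, leave when the instantaneous gain rate g'(t) equals the habitat-wide average g(t)/(T + t).
g'(t) = 0.42·156·t^-0.58. Setting 0.42·156·t^-0.58 = 156·t^0.42/(3.3+t) gives 0.42(3.3+t) = t, so 0.58·t = 0.42×3.3.
t* = 0.42×3.3/0.58 = 2.39 min.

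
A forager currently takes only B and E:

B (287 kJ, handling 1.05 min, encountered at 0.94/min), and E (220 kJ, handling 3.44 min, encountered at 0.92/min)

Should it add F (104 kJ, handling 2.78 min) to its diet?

No

Current rate: (0.94×287 + 0.92×220)/(1 + 0.94×1.05 + 0.92×3.44) = 91.65 kJ/min.
Profitability of F: 104/2.78 = 37.41 kJ/min.
37.41 < 91.65, so adding F would lower the average — exclude it.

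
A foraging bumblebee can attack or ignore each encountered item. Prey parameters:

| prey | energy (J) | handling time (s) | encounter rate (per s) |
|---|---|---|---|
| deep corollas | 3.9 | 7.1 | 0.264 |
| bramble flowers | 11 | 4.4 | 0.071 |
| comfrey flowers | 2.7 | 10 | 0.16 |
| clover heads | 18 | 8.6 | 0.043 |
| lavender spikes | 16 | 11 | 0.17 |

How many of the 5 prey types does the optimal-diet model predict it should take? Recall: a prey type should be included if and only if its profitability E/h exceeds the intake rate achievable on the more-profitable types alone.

3

E/h in descending order: bramble flowers 2.5, clover heads 2.09, lavender spikes 1.45, deep corollas 0.549, comfrey flowers 0.27 J/s. The optimal diet is the largest prefix of this list for which every included type satisfies E_i/h_i > R on the types above it.
Rate on top 1: 0.5951. clover heads: 2.09 > 0.5951 → include.
Rate on top 2: 0.9244. lavender spikes: 1.45 > 0.9244 → include.
Rate on top 3: 1.203. deep corollas: 0.549 < 1.203 → exclude; stop.
Optimal diet: bramble flowers, clover heads, lavender spikes — 3 of 5 types.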